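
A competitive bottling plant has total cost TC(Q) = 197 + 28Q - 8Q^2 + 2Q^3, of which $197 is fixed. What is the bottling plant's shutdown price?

The firm shuts down when price falls below the minimum of average variable cost. AVC = VC/Q = 28 - 8Q + 2Q^2.
dAVC/dQ = -8 + 4Q = 0 gives Q = 2. min AVC = 28 - 8·2 + 2·2^2 = 20.
For P < $20 the firm produces nothing.

$20 per unit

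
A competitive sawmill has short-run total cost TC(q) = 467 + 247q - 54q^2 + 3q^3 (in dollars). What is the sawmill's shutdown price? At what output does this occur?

The shutdown price is the minimum of AVC. VC = 247q - 54q^2 + 3q^3, so AVC = 247 - 54q + 3q^2.
dAVC/dq = -54 + 6q = 0 gives q = 9. min AVC = 247 - 54·9 + 3·9^2 = 4.
For P < $4 the firm produces nothing.

$4 per unit, at q = 9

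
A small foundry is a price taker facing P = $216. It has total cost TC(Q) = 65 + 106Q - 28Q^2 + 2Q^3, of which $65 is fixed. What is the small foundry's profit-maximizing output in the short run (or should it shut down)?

Produce at Q = 11

Variable cost is VC = 106Q - 28Q^2 + 2Q^3, so AVC = VC/Q = 106 - 28Q + 2Q^2 and MC = dTC/dQ = 106 - 56Q + 6Q^2.
AVC hits its minimum where MC = AVC, at Q = 7, giving min AVC = 106 - 28·7 + 2·7^2 = $8.
Because $216 ≥ $8, revenue can cover variable cost; the firm operates.
P = MC gives -110 - 56Q + 6Q^2 = 0, with roots -5/3 and 11. Take the larger (rising MC): Q* = 11.
Check: AVC at Q = 11 is $40 ≤ P, so revenue covers variable cost.
Profit = P·Q − TC = 216·11 − 505 = $1871.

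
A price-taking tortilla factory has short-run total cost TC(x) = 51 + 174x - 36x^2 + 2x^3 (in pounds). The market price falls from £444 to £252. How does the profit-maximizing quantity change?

Output falls from 15 to 13

MC = 174 - 72x + 6x^2; the shutdown threshold is min AVC = £12 (at x = 9).
With P = £444 above the shutdown price, P = MC gives x = 15.
At P = £252 ≥ min AVC, set P = MC: x = 13. The firm stays open but cuts output.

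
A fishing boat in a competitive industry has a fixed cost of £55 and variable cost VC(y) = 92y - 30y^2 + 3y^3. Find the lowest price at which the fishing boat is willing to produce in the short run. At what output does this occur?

Short-run supply begins at min AVC. From VC = 92y - 30y^2 + 3y^3, AVC = 92 - 30y + 3y^2.
At the minimum of AVC, MC = AVC. MC = 92 - 60y + 9y^2; setting MC = AVC gives 6y^2 - 30y = 0, so y = 5. min AVC = 17.
The firm shuts down for any P below £17.

£17 per unit, at y = 5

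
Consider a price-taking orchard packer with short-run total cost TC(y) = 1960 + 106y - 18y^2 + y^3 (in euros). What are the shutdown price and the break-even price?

Shutdown price = min AVC. AVC = 106 - 18y + y^2, with vertex at y = 9 and minimum €25.
ATC = 1960/y + 106 - 18y + y^2. Setting dATC/dy = −1960/y^2 − 18 + 2y = 0 gives y = 14 (since 2·14^3 − 18·14^2 = 1960).
min ATC = 1960/14 + 106 − 18·14 + 14^2 = €190. That is the break-even price.
Between these two prices the firm operates at a loss; above €190 it earns a profit.

Shutdown price = €25; break-even price = €190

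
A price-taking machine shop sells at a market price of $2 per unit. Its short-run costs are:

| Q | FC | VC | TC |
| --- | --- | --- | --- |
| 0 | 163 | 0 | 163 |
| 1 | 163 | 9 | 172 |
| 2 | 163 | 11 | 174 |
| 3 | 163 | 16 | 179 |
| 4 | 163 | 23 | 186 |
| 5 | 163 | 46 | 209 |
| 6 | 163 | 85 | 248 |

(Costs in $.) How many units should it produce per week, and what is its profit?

Profit at each row (π = 2Q − TC): Q=0: -163; Q=1: -170; Q=2: -170; Q=3: -173; Q=4: -178; Q=5: -199; Q=6: -236.
Profit is highest at Q = 0. Equivalently, the lowest AVC in the table is 16/3 ≈ $5.33 at Q = 3, and P = $2 falls below it — price never covers variable cost, so the firm shuts down and loses only its fixed cost.

Q = 0 (shut down); profit = -$163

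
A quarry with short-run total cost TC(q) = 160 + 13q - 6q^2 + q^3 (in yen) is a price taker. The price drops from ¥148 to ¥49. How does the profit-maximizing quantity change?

Output falls from 9 to 6

AVC = 13 - 6q + q^2, minimized at q = 3 where min AVC = ¥4. MC = 13 - 12q + 3q^2.
At P = ¥148 ≥ min AVC, set P = MC on the rising branch: q = 9.
At P = ¥49 ≥ min AVC, set P = MC: q = 6. The firm stays open but cuts output.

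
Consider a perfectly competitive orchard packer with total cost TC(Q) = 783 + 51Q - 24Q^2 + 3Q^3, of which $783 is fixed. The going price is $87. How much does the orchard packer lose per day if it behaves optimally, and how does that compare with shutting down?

Profit = -$351 at Q = 6

AVC = 51 - 24Q + 3Q^2; min AVC = $3 at Q = 4. Since P = $87 ≥ min AVC, the firm produces.
With MC = 51 - 48Q + 9Q^2, P = MC on the upward-sloping part at Q* = 6.
TR = 87·6 = 522. TC = 783 + 90 = 873. Profit = 522 − 873 = -$351.
That loss of $351 beats the $783 the firm would lose by shutting down; producing recovers $432 of fixed cost.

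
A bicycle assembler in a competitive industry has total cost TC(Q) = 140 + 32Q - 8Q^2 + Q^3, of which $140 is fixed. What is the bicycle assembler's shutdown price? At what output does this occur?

Short-run supply begins at min AVC. From VC = 32Q - 8Q^2 + Q^3, AVC = 32 - 8Q + Q^2.
dAVC/dQ = -8 + 2Q = 0 gives Q = 4. min AVC = 32 - 8·4 + 4^2 = 16.
So the shutdown price is $16.

$16 per unit, at Q = 4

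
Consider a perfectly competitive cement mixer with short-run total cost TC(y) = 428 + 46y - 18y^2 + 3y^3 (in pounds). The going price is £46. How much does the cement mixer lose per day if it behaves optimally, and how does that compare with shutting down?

AVC = 46 - 18y + 3y^2 has its minimum £19 at y = 3; price £46 clears that bar, so the firm operates.
With MC = 46 - 36y + 9y^2, P = MC on the upward-sloping part at y* = 4.
TR = 46·4 = 184. TC = 428 + 88 = 516. Profit = 184 − 516 = -£332.
Shutting down would mean losing the fixed cost of £428, so operating at a loss of £332 is better by £96.

Profit = -£332 at y = 4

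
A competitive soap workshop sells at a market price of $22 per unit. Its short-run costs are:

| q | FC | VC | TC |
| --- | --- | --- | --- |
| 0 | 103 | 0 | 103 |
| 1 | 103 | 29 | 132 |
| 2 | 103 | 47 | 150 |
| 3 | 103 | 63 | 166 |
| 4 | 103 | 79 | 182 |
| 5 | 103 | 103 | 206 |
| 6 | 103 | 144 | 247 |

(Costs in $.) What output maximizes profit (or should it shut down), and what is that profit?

q = 4; profit = -$94

Tabulate TR − TC: q=0: -103; q=1: -110; q=2: -106; q=3: -100; q=4: -94; q=5: -96; q=6: -115.
Profit is maximized at q = 4. AVC there is 79/4 = $19.75 ≤ P, so producing beats shutting down (which would give -$103).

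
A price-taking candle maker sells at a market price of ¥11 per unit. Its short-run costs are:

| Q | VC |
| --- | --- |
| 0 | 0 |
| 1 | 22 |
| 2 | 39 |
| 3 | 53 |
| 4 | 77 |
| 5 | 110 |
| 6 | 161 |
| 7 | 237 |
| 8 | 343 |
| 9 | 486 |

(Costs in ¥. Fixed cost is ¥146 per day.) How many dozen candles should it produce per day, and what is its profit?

Q = 0 (shut down); profit = -¥146

Compute π = P·Q − TC at each output: Q=0: -146; Q=1: -157; Q=2: -163; Q=3: -166; Q=4: -179; Q=5: -201; Q=6: -241; Q=7: -306; Q=8: -401; Q=9: -533.
Profit is highest at Q = 0. Equivalently, the lowest AVC in the table is 53/3 ≈ ¥17.67 at Q = 3, and P = ¥11 falls below it — price never covers variable cost, so the firm shuts down and loses only its fixed cost.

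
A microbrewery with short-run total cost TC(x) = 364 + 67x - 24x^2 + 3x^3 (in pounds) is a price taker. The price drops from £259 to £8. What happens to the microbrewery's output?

MC = 67 - 48x + 9x^2; the shutdown threshold is min AVC = £19 (at x = 4).
At P = £259 ≥ min AVC, set P = MC on the rising branch: x = 8.
At P = £8 < min AVC = £19, price no longer covers variable cost at any output, so the firm shuts down: x = 0.

Output falls from 8 to 0 (the firm shuts down)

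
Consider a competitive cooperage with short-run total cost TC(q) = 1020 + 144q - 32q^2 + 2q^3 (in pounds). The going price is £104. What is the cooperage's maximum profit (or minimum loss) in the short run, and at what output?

Profit = -£220 at q = 10

AVC = 144 - 32q + 2q^2; min AVC = £16 at q = 8. Since P = £104 ≥ min AVC, the firm produces.
With MC = 144 - 64q + 6q^2, P = MC on the upward-sloping part at q* = 10.
TR = 104·10 = 1040. TC = 1020 + 240 = 1260. Profit = 1040 − 1260 = -£220.
Shutting down would mean losing the fixed cost of £1020, so operating at a loss of £220 is better by £800.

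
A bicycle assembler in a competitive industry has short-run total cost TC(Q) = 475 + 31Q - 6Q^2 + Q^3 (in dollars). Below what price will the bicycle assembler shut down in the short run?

Short-run supply begins at min AVC. From VC = 31Q - 6Q^2 + Q^3, AVC = 31 - 6Q + Q^2.
At the minimum of AVC, MC = AVC. MC = 31 - 12Q + 3Q^2; setting MC = AVC gives 2Q^2 - 6Q = 0, so Q = 3. min AVC = 22.
For P < $22 the firm produces nothing.

$22 per unit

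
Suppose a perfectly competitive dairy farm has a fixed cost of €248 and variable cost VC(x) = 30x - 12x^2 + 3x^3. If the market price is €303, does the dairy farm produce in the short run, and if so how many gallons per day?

Strip out fixed cost: VC = 30x - 12x^2 + 3x^3. Then AVC = 30 - 12x + 3x^2 and MC = 30 - 24x + 9x^2.
AVC is minimized where dAVC/dx = -12 + 6x = 0, at x = 2; min AVC = 30 - 12·2 + 3·2^2 = €18.
P = €303 exceeds min AVC = €18, so the firm stays open.
P = MC gives -273 - 24x + 9x^2 = 0, with roots -13/3 and 7. Take the larger (rising MC): x* = 7.
Check: AVC at x = 7 is €93 ≤ P, so revenue covers variable cost.
Profit = P·x − TC = 303·7 − 899 = €1222.

Produce at x = 7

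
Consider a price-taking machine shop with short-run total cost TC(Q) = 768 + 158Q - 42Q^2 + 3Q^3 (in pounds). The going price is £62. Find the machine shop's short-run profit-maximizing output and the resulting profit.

Profit = -£384 at Q = 8

AVC = 158 - 42Q + 3Q^2 has its minimum £11 at Q = 7; price £62 clears that bar, so the firm operates.
MC = 158 - 84Q + 9Q^2. Setting P = MC and taking the root on the rising branch gives Q* = 8.
TR = 62·8 = 496. TC = 768 + 112 = 880. Profit = 496 − 880 = -£384.
Shutting down would mean losing the fixed cost of £768, so operating at a loss of £384 is better by £384.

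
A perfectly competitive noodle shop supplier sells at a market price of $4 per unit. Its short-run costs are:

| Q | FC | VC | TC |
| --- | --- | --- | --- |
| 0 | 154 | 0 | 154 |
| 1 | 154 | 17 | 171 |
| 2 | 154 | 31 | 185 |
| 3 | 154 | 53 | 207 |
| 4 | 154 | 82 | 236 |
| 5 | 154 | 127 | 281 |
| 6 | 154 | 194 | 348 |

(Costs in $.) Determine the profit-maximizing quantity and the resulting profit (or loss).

Q = 0 (shut down); profit = -$154

Profit at each row (π = 4Q − TC): Q=0: -154; Q=1: -167; Q=2: -177; Q=3: -195; Q=4: -220; Q=5: -261; Q=6: -324.
Profit is highest at Q = 0. Equivalently, the lowest AVC in the table is 31/2 ≈ $15.50 at Q = 2, and P = $4 falls below it — price never covers variable cost, so the firm shuts down and loses only its fixed cost.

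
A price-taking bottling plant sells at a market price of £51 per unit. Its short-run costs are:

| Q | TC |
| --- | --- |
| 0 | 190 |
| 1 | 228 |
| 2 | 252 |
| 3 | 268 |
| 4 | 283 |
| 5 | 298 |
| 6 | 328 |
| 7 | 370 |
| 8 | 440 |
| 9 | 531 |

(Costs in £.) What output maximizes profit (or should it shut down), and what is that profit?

Q = 7; profit = -£13

Compute π = P·Q − TC at each output: Q=0: -190; Q=1: -177; Q=2: -150; Q=3: -115; Q=4: -79; Q=5: -43; Q=6: -22; Q=7: -13; Q=8: -32; Q=9: -72.
Profit is maximized at Q = 7. AVC there is 180/7 = £25.71 ≤ P, so producing beats shutting down (which would give -£190).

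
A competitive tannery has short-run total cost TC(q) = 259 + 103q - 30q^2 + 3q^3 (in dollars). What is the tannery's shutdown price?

$28 per unit

Short-run supply begins at min AVC. From VC = 103q - 30q^2 + 3q^3, AVC = 103 - 30q + 3q^2.
At the minimum of AVC, MC = AVC. MC = 103 - 60q + 9q^2; setting MC = AVC gives 6q^2 - 30q = 0, so q = 5. min AVC = 28.
For P < $28 the firm produces nothing.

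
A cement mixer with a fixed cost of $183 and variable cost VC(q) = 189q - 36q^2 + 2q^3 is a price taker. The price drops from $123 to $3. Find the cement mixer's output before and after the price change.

MC = 189 - 72q + 6q^2; the shutdown threshold is min AVC = $27 (at q = 9).
With P = $123 above the shutdown price, P = MC gives q = 11.
At P = $3 < min AVC = $27, price no longer covers variable cost at any output, so the firm shuts down: q = 0.

Output falls from 11 to 0 (the firm shuts down)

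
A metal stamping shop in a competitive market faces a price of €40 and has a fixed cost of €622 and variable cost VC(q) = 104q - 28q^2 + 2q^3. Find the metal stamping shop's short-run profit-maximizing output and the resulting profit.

Profit = -€366 at q = 8

AVC = 104 - 28q + 2q^2 has its minimum €6 at q = 7; price €40 clears that bar, so the firm operates.
With MC = 104 - 56q + 6q^2, P = MC on the upward-sloping part at q* = 8.
TR = 40·8 = 320. TC = 622 + 64 = 686. Profit = 320 − 686 = -€366.
That loss of €366 beats the €622 the firm would lose by shutting down; producing recovers €256 of fixed cost.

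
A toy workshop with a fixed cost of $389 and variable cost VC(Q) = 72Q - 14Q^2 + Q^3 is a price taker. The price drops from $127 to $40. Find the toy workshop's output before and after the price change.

MC = 72 - 28Q + 3Q^2; the shutdown threshold is min AVC = $23 (at Q = 7).
With P = $127 above the shutdown price, P = MC gives Q = 11.
At P = $40 ≥ min AVC, set P = MC: Q = 8. The firm stays open but cuts output.

Output falls from 11 to 8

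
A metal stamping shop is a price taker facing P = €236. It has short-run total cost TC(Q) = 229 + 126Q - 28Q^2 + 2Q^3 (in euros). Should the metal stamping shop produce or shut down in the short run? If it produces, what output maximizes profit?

From TC, MC = TC'(Q) = 126 - 56Q + 6Q^2 and AVC = VC/Q = 126 - 28Q + 2Q^2.
AVC is minimized where dAVC/dQ = -28 + 4Q = 0, at Q = 7; min AVC = 126 - 28·7 + 2·7^2 = €28.
P = €236 exceeds min AVC = €28, so the firm stays open.
Set P = MC: 236 = 126 - 56Q + 6Q^2 → -110 - 56Q + 6Q^2 = 0. The roots are Q = -5/3 and Q = 11; the profit-maximizing output is on the rising part of MC, so Q* = 11.
Check: AVC at Q = 11 is €60 ≤ P, so revenue covers variable cost.
Profit = P·Q − TC = 236·11 − 889 = €1707.

Produce at Q = 11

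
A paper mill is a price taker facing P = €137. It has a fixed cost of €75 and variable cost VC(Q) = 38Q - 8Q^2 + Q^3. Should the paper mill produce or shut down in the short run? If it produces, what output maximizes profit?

Variable cost is VC = 38Q - 8Q^2 + Q^3, so AVC = VC/Q = 38 - 8Q + Q^2 and MC = dTC/dQ = 38 - 16Q + 3Q^2.
AVC hits its minimum where MC = AVC, at Q = 4, giving min AVC = 38 - 8·4 + 4^2 = €22.
Since P = €137 ≥ min AVC = €22, price covers variable cost and the firm should produce.
Set P = MC: 137 = 38 - 16Q + 3Q^2 → -99 - 16Q + 3Q^2 = 0. The roots are Q = -11/3 and Q = 9; the profit-maximizing output is on the rising part of MC, so Q* = 9.
Check: AVC at Q = 9 is €47 ≤ P, so revenue covers variable cost.
Profit = P·Q − TC = 137·9 − 498 = €735.

Produce at Q = 9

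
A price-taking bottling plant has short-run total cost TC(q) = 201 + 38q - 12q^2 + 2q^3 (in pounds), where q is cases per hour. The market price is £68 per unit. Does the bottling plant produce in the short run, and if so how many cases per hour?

Variable cost is VC = 38q - 12q^2 + 2q^3, so AVC = VC/q = 38 - 12q + 2q^2 and MC = dTC/dq = 38 - 24q + 6q^2.
AVC hits its minimum where MC = AVC, at q = 3, giving min AVC = 38 - 12·3 + 2·3^2 = £20.
Because £68 ≥ £20, revenue can cover variable cost; the firm operates.
Set P = MC: 68 = 38 - 24q + 6q^2 → -30 - 24q + 6q^2 = 0. The roots are q = -1 and q = 5; the profit-maximizing output is on the rising part of MC, so q* = 5.
Check: AVC at q = 5 is £28 ≤ P, so revenue covers variable cost.
Profit = P·q − TC = 68·5 − 341 = -£1, a loss, but smaller than the £201 fixed cost the firm would lose by shutting down.

Produce at q = 5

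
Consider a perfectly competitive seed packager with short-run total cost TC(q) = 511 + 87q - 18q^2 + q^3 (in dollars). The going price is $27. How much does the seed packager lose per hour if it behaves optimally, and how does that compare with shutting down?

AVC = 87 - 18q + q^2; min AVC = $6 at q = 9. Since P = $27 ≥ min AVC, the firm produces.
With MC = 87 - 36q + 3q^2, P = MC on the upward-sloping part at q* = 10.
TR = 27·10 = 270. TC = 511 + 70 = 581. Profit = 270 − 581 = -$311.
By producing, the firm covers all variable cost plus $200 of fixed cost; shutting down would lose the full $511.

Profit = -$311 at q = 10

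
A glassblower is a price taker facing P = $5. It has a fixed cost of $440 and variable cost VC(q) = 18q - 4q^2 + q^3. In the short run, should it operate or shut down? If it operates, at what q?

Variable cost is VC = 18q - 4q^2 + q^3, so AVC = VC/q = 18 - 4q + q^2 and MC = dTC/dq = 18 - 8q + 3q^2.
The AVC parabola has its vertex at q = 4/2 = 2, where AVC = 18 - 4·2 + 2^2 = $14.
P = $5 lies below min AVC = $14; no output level covers variable cost.
Shutting down limits the loss to fixed cost, $440.

Shut down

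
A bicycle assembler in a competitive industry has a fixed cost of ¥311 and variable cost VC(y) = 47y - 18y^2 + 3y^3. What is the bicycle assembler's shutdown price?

¥20 per unit

The shutdown price is the minimum of AVC. VC = 47y - 18y^2 + 3y^3, so AVC = 47 - 18y + 3y^2.
At the minimum of AVC, MC = AVC. MC = 47 - 36y + 9y^2; setting MC = AVC gives 6y^2 - 18y = 0, so y = 3. min AVC = 20.
The firm shuts down for any P below ¥20.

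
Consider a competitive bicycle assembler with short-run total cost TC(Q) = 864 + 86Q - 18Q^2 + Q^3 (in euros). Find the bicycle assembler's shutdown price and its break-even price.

Shutdown price = €5; break-even price = €86

AVC = 86 - 18Q + Q^2; minimized at Q = 9, giving min AVC = €5. That is the shutdown price.
ATC = 864/Q + 86 - 18Q + Q^2. Setting dATC/dQ = −864/Q^2 − 18 + 2Q = 0 gives Q = 12 (since 2·12^3 − 18·12^2 = 864).
min ATC = 864/12 + 86 − 18·12 + 12^2 = €86. That is the break-even price.
For €5 ≤ P < €86 the firm produces at a loss; below €5 it shuts down.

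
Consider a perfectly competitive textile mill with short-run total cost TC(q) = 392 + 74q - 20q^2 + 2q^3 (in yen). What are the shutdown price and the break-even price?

Shutdown price = ¥24; break-even price = ¥88

Shutdown price = min AVC. AVC = 74 - 20q + 2q^2, with vertex at q = 5 and minimum ¥24.
ATC = 392/q + 74 - 20q + 2q^2. Setting dATC/dq = −392/q^2 − 20 + 4q = 0 gives q = 7 (since 4·7^3 − 20·7^2 = 392).
min ATC = 392/7 + 74 − 20·7 + 2·7^2 = ¥88. That is the break-even price.
For ¥24 ≤ P < ¥88 the firm produces at a loss; below ¥24 it shuts down.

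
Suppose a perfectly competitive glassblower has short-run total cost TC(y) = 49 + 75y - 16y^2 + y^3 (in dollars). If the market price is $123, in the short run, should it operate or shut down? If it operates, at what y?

Variable cost is VC = 75y - 16y^2 + y^3, so AVC = VC/y = 75 - 16y + y^2 and MC = dTC/dy = 75 - 32y + 3y^2.
AVC hits its minimum where MC = AVC, at y = 8, giving min AVC = 75 - 16·8 + 8^2 = $11.
P = $123 exceeds min AVC = $11, so the firm stays open.
Set P = MC: 123 = 75 - 32y + 3y^2 → -48 - 32y + 3y^2 = 0. The roots are y = -4/3 and y = 12; the profit-maximizing output is on the rising part of MC, so y* = 12.
Check: AVC at y = 12 is $27 ≤ P, so revenue covers variable cost.
Profit = P·y − TC = 123·12 − 373 = $1103.

Produce at y = 12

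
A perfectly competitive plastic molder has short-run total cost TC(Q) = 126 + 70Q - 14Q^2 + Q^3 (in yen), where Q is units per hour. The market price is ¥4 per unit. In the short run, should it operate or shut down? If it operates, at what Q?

From TC, MC = TC'(Q) = 70 - 28Q + 3Q^2 and AVC = VC/Q = 70 - 14Q + Q^2.
AVC hits its minimum where MC = AVC, at Q = 7, giving min AVC = 70 - 14·7 + 7^2 = ¥21.
With P < min AVC (¥4 < ¥21), every unit sold adds to the loss.
The firm minimizes its loss by shutting down and losing only its fixed cost of ¥126.

Shut down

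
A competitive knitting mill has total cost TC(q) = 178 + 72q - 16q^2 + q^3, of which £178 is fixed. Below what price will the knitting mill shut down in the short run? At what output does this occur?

£8 per unit, at q = 8

Short-run supply begins at min AVC. From VC = 72q - 16q^2 + q^3, AVC = 72 - 16q + q^2.
dAVC/dq = -16 + 2q = 0 gives q = 8. min AVC = 72 - 16·8 + 8^2 = 8.
So the shutdown price is £8.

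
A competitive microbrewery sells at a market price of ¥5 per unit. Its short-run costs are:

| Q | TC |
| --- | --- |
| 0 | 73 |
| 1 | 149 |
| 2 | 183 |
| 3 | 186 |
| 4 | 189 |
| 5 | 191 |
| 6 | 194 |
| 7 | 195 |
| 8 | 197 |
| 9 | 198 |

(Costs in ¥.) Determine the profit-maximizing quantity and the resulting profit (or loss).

Profit at each row (π = 5Q − TC): Q=0: -73; Q=1: -144; Q=2: -173; Q=3: -171; Q=4: -169; Q=5: -166; Q=6: -164; Q=7: -160; Q=8: -157; Q=9: -153.
Profit is highest at Q = 0. Equivalently, the lowest AVC in the table is 125/9 ≈ ¥13.89 at Q = 9, and P = ¥5 falls below it — price never covers variable cost, so the firm shuts down and loses only its fixed cost.

Q = 0 (shut down); profit = -¥73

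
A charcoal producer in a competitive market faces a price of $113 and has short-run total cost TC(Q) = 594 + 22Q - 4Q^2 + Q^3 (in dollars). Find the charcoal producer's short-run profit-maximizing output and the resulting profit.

Profit = -$104 at Q = 7

AVC = 22 - 4Q + Q^2; min AVC = $18 at Q = 2. Since P = $113 ≥ min AVC, the firm produces.
MC = 22 - 8Q + 3Q^2. Setting P = MC and taking the root on the rising branch gives Q* = 7.
TR = 113·7 = 791. TC = 594 + 301 = 895. Profit = 791 − 895 = -$104.
That loss of $104 beats the $594 the firm would lose by shutting down; producing recovers $490 of fixed cost.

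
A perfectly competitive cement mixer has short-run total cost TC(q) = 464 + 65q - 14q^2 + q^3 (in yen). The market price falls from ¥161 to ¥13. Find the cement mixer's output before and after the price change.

Output falls from 12 to 0 (the firm shuts down)

AVC = 65 - 14q + q^2, minimized at q = 7 where min AVC = ¥16. MC = 65 - 28q + 3q^2.
With P = ¥161 above the shutdown price, P = MC gives q = 12.
At P = ¥13 < min AVC = ¥16, price no longer covers variable cost at any output, so the firm shuts down: q = 0.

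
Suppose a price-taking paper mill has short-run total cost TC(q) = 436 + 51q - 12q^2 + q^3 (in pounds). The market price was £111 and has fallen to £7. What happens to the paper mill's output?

Output falls from 10 to 0 (the firm shuts down)

AVC = 51 - 12q + q^2, minimized at q = 6 where min AVC = £15. MC = 51 - 24q + 3q^2.
At P = £111 ≥ min AVC, set P = MC on the rising branch: q = 10.
At P = £7 < min AVC = £15, price no longer covers variable cost at any output, so the firm shuts down: q = 0.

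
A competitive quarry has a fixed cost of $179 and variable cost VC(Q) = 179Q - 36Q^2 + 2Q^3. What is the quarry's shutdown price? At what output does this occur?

The firm shuts down when price falls below the minimum of average variable cost. AVC = VC/Q = 179 - 36Q + 2Q^2.
dAVC/dQ = -36 + 4Q = 0 gives Q = 9. min AVC = 179 - 36·9 + 2·9^2 = 17.
So the shutdown price is $17.

$17 per unit, at Q = 9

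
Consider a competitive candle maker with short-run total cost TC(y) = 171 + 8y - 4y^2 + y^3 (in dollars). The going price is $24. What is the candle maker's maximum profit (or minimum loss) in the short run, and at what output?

Profit = -$107 at y = 4

AVC = 8 - 4y + y^2; min AVC = $4 at y = 2. Since P = $24 ≥ min AVC, the firm produces.
MC = 8 - 8y + 3y^2. Setting P = MC and taking the root on the rising branch gives y* = 4.
TR = 24·4 = 96. TC = 171 + 32 = 203. Profit = 96 − 203 = -$107.
That loss of $107 beats the $171 the firm would lose by shutting down; producing recovers $64 of fixed cost.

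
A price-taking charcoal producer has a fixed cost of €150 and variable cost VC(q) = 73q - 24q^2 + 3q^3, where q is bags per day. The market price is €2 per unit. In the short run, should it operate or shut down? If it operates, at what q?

Shut down

Strip out fixed cost: VC = 73q - 24q^2 + 3q^3. Then AVC = 73 - 24q + 3q^2 and MC = 73 - 48q + 9q^2.
AVC is minimized where dAVC/dq = -24 + 6q = 0, at q = 4; min AVC = 73 - 24·4 + 3·4^2 = €25.
Since P = €2 < min AVC = €25, price fails to cover variable cost at any output.
The firm minimizes its loss by shutting down and losing only its fixed cost of €150.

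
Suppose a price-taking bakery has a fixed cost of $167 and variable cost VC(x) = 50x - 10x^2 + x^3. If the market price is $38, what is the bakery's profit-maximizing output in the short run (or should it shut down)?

Produce at x = 6

From TC, MC = TC'(x) = 50 - 20x + 3x^2 and AVC = VC/x = 50 - 10x + x^2.
AVC is minimized where dAVC/dx = -10 + 2x = 0, at x = 5; min AVC = 50 - 10·5 + 5^2 = $25.
Since P = $38 ≥ min AVC = $25, price covers variable cost and the firm should produce.
Set P = MC: 38 = 50 - 20x + 3x^2 → 12 - 20x + 3x^2 = 0. The roots are x = 2/3 and x = 6; the profit-maximizing output is on the rising part of MC, so x* = 6.
Check: AVC at x = 6 is $26 ≤ P, so revenue covers variable cost.
Profit = P·x − TC = 38·6 − 323 = -$95, a loss, but smaller than the $167 fixed cost the firm would lose by shutting down.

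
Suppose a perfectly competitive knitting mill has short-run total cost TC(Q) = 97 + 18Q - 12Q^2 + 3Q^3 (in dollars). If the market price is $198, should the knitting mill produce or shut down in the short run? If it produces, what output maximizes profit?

Variable cost is VC = 18Q - 12Q^2 + 3Q^3, so AVC = VC/Q = 18 - 12Q + 3Q^2 and MC = dTC/dQ = 18 - 24Q + 9Q^2.
AVC is minimized where dAVC/dQ = -12 + 6Q = 0, at Q = 2; min AVC = 18 - 12·2 + 3·2^2 = $6.
P = $198 exceeds min AVC = $6, so the firm stays open.
Solving P = MC: -180 - 24Q + 9Q^2 = 0 ⇒ Q = -10/3 or 6. On the upward-sloping branch, Q* = 6.
Check: AVC at Q = 6 is $54 ≤ P, so revenue covers variable cost.
Profit = P·Q − TC = 198·6 − 421 = $767.

Produce at Q = 6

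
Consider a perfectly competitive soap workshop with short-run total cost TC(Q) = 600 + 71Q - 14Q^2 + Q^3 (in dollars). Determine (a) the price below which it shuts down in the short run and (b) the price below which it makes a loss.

Shutdown price = min AVC. AVC = 71 - 14Q + Q^2, with vertex at Q = 7 and minimum $22.
ATC = 600/Q + 71 - 14Q + Q^2. Setting dATC/dQ = −600/Q^2 − 14 + 2Q = 0 gives Q = 10 (since 2·10^3 − 14·10^2 = 600).
min ATC = 600/10 + 71 − 14·10 + 10^2 = $91. That is the break-even price.
Between these two prices the firm operates at a loss; above $91 it earns a profit.

Shutdown price = $22; break-even price = $91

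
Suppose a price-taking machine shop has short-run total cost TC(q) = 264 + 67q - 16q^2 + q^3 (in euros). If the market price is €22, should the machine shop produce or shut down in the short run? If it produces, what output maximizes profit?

Produce at q = 9

Variable cost is VC = 67q - 16q^2 + q^3, so AVC = VC/q = 67 - 16q + q^2 and MC = dTC/dq = 67 - 32q + 3q^2.
AVC hits its minimum where MC = AVC, at q = 8, giving min AVC = 67 - 16·8 + 8^2 = €3.
P = €22 exceeds min AVC = €3, so the firm stays open.
P = MC gives 45 - 32q + 3q^2 = 0, with roots 5/3 and 9. Take the larger (rising MC): q* = 9.
Check: AVC at q = 9 is €4 ≤ P, so revenue covers variable cost.
Profit = P·q − TC = 22·9 − 300 = -€102, a loss, but smaller than the €264 fixed cost the firm would lose by shutting down.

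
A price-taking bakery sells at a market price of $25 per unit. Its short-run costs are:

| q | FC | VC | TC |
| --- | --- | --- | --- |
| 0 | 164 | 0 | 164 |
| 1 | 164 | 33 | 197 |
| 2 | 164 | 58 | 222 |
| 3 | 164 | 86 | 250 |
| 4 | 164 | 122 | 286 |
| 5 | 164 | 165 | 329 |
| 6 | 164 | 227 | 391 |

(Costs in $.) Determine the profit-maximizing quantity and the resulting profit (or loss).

Tabulate TR − TC: q=0: -164; q=1: -172; q=2: -172; q=3: -175; q=4: -186; q=5: -204; q=6: -241.
Profit is highest at q = 0. Equivalently, the lowest AVC in the table is 86/3 ≈ $28.67 at q = 3, and P = $25 falls below it — price never covers variable cost, so the firm shuts down and loses only its fixed cost.

q = 0 (shut down); profit = -$164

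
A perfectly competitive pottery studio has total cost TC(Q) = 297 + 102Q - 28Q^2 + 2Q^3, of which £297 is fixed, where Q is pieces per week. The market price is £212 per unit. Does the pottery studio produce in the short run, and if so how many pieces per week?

Produce at Q = 11

From TC, MC = TC'(Q) = 102 - 56Q + 6Q^2 and AVC = VC/Q = 102 - 28Q + 2Q^2.
AVC hits its minimum where MC = AVC, at Q = 7, giving min AVC = 102 - 28·7 + 2·7^2 = £4.
P = £212 exceeds min AVC = £4, so the firm stays open.
P = MC gives -110 - 56Q + 6Q^2 = 0, with roots -5/3 and 11. Take the larger (rising MC): Q* = 11.
Check: AVC at Q = 11 is £36 ≤ P, so revenue covers variable cost.
Profit = P·Q − TC = 212·11 − 693 = £1639.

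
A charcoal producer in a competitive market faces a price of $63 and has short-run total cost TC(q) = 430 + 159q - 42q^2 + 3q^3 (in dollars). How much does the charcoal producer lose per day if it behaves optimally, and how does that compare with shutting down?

Profit = -$46 at q = 8

AVC = 159 - 42q + 3q^2 has its minimum $12 at q = 7; price $63 clears that bar, so the firm operates.
MC = 159 - 84q + 9q^2. Setting P = MC and taking the root on the rising branch gives q* = 8.
TR = 63·8 = 504. TC = 430 + 120 = 550. Profit = 504 − 550 = -$46.
By producing, the firm covers all variable cost plus $384 of fixed cost; shutting down would lose the full $430.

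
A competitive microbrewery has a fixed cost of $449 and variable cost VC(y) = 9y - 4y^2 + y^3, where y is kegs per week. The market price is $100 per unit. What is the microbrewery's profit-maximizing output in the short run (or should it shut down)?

Variable cost is VC = 9y - 4y^2 + y^3, so AVC = VC/y = 9 - 4y + y^2 and MC = dTC/dy = 9 - 8y + 3y^2.
AVC hits its minimum where MC = AVC, at y = 2, giving min AVC = 9 - 4·2 + 2^2 = $5.
Since P = $100 ≥ min AVC = $5, price covers variable cost and the firm should produce.
Set P = MC: 100 = 9 - 8y + 3y^2 → -91 - 8y + 3y^2 = 0. The roots are y = -13/3 and y = 7; the profit-maximizing output is on the rising part of MC, so y* = 7.
Check: AVC at y = 7 is $30 ≤ P, so revenue covers variable cost.
Profit = P·y − TC = 100·7 − 659 = $41.

Produce at y = 7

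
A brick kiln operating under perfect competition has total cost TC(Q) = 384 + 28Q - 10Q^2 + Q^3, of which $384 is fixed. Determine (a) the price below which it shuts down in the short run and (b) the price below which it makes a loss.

Shutdown price = min AVC. AVC = 28 - 10Q + Q^2, with vertex at Q = 5 and minimum $3.
ATC = 384/Q + 28 - 10Q + Q^2. Setting dATC/dQ = −384/Q^2 − 10 + 2Q = 0 gives Q = 8 (since 2·8^3 − 10·8^2 = 384).
min ATC = 384/8 + 28 − 10·8 + 8^2 = $60. That is the break-even price.
Between these two prices the firm operates at a loss; above $60 it earns a profit.

Shutdown price = $3; break-even price = $60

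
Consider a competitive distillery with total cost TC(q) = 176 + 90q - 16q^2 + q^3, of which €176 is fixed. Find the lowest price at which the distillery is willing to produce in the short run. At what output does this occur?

€26 per unit, at q = 8

The shutdown price is the minimum of AVC. VC = 90q - 16q^2 + q^3, so AVC = 90 - 16q + q^2.
dAVC/dq = -16 + 2q = 0 gives q = 8. min AVC = 90 - 16·8 + 8^2 = 26.
For P < €26 the firm produces nothing.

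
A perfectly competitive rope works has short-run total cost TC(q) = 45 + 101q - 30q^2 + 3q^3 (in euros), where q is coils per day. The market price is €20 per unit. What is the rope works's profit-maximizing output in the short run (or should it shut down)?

Shut down

From TC, MC = TC'(q) = 101 - 60q + 9q^2 and AVC = VC/q = 101 - 30q + 3q^2.
AVC is minimized where dAVC/dq = -30 + 6q = 0, at q = 5; min AVC = 101 - 30·5 + 3·5^2 = €26.
Since P = €20 < min AVC = €26, price fails to cover variable cost at any output.
Best response: produce nothing and absorb the €45 fixed cost.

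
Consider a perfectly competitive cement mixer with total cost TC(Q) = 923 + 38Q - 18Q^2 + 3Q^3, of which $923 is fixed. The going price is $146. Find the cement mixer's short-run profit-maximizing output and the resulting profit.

Profit = -$275 at Q = 6

AVC = 38 - 18Q + 3Q^2 has its minimum $11 at Q = 3; price $146 clears that bar, so the firm operates.
MC = 38 - 36Q + 9Q^2. Setting P = MC and taking the root on the rising branch gives Q* = 6.
TR = 146·6 = 876. TC = 923 + 228 = 1151. Profit = 876 − 1151 = -$275.
Shutting down would mean losing the fixed cost of $923, so operating at a loss of $275 is better by $648.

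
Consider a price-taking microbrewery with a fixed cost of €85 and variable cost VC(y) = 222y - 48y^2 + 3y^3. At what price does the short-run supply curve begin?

The shutdown price is the minimum of AVC. VC = 222y - 48y^2 + 3y^3, so AVC = 222 - 48y + 3y^2.
At the minimum of AVC, MC = AVC. MC = 222 - 96y + 9y^2; setting MC = AVC gives 6y^2 - 48y = 0, so y = 8. min AVC = 30.
For P < €30 the firm produces nothing.

€30 per unit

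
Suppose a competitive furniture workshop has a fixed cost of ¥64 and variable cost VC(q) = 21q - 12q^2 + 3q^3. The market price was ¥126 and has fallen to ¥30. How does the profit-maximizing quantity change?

Output falls from 5 to 3

AVC = 21 - 12q + 3q^2, minimized at q = 2 where min AVC = ¥9. MC = 21 - 24q + 9q^2.
With P = ¥126 above the shutdown price, P = MC gives q = 5.
At P = ¥30 ≥ min AVC, set P = MC: q = 3. The firm stays open but cuts output.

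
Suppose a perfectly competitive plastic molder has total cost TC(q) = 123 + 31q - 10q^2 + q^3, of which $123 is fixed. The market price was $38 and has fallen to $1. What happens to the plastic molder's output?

Output falls from 7 to 0 (the firm shuts down)

MC = 31 - 20q + 3q^2; the shutdown threshold is min AVC = $6 (at q = 5).
With P = $38 above the shutdown price, P = MC gives q = 7.
At P = $1 < min AVC = $6, price no longer covers variable cost at any output, so the firm shuts down: q = 0.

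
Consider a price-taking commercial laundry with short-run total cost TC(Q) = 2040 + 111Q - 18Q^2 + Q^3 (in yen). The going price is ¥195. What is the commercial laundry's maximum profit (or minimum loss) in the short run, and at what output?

AVC = 111 - 18Q + Q^2; min AVC = ¥30 at Q = 9. Since P = ¥195 ≥ min AVC, the firm produces.
With MC = 111 - 36Q + 3Q^2, P = MC on the upward-sloping part at Q* = 14.
TR = 195·14 = 2730. TC = 2040 + 770 = 2810. Profit = 2730 − 2810 = -¥80.
By producing, the firm covers all variable cost plus ¥1960 of fixed cost; shutting down would lose the full ¥2040.

Profit = -¥80 at Q = 14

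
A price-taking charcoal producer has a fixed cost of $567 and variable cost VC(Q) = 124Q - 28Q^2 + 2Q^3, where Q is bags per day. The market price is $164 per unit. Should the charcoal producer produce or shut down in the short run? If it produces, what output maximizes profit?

Produce at Q = 10

Strip out fixed cost: VC = 124Q - 28Q^2 + 2Q^3. Then AVC = 124 - 28Q + 2Q^2 and MC = 124 - 56Q + 6Q^2.
AVC hits its minimum where MC = AVC, at Q = 7, giving min AVC = 124 - 28·7 + 2·7^2 = $26.
Because $164 ≥ $26, revenue can cover variable cost; the firm operates.
Solving P = MC: -40 - 56Q + 6Q^2 = 0 ⇒ Q = -2/3 or 10. On the upward-sloping branch, Q* = 10.
Check: AVC at Q = 10 is $44 ≤ P, so revenue covers variable cost.
Profit = P·Q − TC = 164·10 − 1007 = $633.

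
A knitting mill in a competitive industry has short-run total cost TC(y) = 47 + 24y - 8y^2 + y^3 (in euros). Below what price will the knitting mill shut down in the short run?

The firm shuts down when price falls below the minimum of average variable cost. AVC = VC/y = 24 - 8y + y^2.
dAVC/dy = -8 + 2y = 0 gives y = 4. min AVC = 24 - 8·4 + 4^2 = 8.
For P < €8 the firm produces nothing.

€8 per unit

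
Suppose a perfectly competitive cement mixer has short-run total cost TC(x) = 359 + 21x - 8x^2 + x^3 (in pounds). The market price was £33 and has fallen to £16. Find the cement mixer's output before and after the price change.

MC = 21 - 16x + 3x^2; the shutdown threshold is min AVC = £5 (at x = 4).
With P = £33 above the shutdown price, P = MC gives x = 6.
At P = £16 ≥ min AVC, set P = MC: x = 5. The firm stays open but cuts output.

Output falls from 6 to 5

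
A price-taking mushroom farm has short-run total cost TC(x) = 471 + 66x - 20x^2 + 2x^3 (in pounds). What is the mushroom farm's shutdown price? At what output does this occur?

£16 per unit, at x = 5

Short-run supply begins at min AVC. From VC = 66x - 20x^2 + 2x^3, AVC = 66 - 20x + 2x^2.
dAVC/dx = -20 + 4x = 0 gives x = 5. min AVC = 66 - 20·5 + 2·5^2 = 16.
For P < £16 the firm produces nothing.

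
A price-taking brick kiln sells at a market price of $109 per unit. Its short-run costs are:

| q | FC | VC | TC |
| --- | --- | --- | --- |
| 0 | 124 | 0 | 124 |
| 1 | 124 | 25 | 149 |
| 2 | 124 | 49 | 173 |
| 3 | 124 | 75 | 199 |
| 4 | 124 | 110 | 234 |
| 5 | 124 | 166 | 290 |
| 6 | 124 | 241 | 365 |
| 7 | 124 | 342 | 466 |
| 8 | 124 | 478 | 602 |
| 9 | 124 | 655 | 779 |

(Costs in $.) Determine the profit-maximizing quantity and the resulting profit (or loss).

q = 7; profit = $297

Profit at each row (π = 109q − TC): q=0: -124; q=1: -40; q=2: 45; q=3: 128; q=4: 202; q=5: 255; q=6: 289; q=7: 297; q=8: 270; q=9: 202.
Profit is maximized at q = 7. AVC there is 342/7 = $48.86 ≤ P, so producing beats shutting down (which would give -$124).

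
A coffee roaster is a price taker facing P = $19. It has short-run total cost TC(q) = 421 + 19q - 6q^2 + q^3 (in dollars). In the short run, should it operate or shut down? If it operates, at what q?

Produce at q = 4

Strip out fixed cost: VC = 19q - 6q^2 + q^3. Then AVC = 19 - 6q + q^2 and MC = 19 - 12q + 3q^2.
AVC is minimized where dAVC/dq = -6 + 2q = 0, at q = 3; min AVC = 19 - 6·3 + 3^2 = $10.
Because $19 ≥ $10, revenue can cover variable cost; the firm operates.
Set P = MC: 19 = 19 - 12q + 3q^2 → -12q + 3q^2 = 0. The roots are q = 0 and q = 4; the profit-maximizing output is on the rising part of MC, so q* = 4.
Check: AVC at q = 4 is $11 ≤ P, so revenue covers variable cost.
Profit = P·q − TC = 19·4 − 465 = -$389, a loss, but smaller than the $421 fixed cost the firm would lose by shutting down.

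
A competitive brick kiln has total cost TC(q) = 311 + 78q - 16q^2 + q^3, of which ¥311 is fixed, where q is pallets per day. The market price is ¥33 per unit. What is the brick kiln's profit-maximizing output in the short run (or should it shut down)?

Variable cost is VC = 78q - 16q^2 + q^3, so AVC = VC/q = 78 - 16q + q^2 and MC = dTC/dq = 78 - 32q + 3q^2.
AVC hits its minimum where MC = AVC, at q = 8, giving min AVC = 78 - 16·8 + 8^2 = ¥14.
P = ¥33 exceeds min AVC = ¥14, so the firm stays open.
P = MC gives 45 - 32q + 3q^2 = 0, with roots 5/3 and 9. Take the larger (rising MC): q* = 9.
Check: AVC at q = 9 is ¥15 ≤ P, so revenue covers variable cost.
Profit = P·q − TC = 33·9 − 446 = -¥149, a loss, but smaller than the ¥311 fixed cost the firm would lose by shutting down.

Produce at q = 9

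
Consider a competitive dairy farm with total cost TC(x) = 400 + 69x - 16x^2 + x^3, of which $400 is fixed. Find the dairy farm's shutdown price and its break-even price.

AVC = 69 - 16x + x^2; minimized at x = 8, giving min AVC = $5. That is the shutdown price.
ATC = 400/x + 69 - 16x + x^2. Setting dATC/dx = −400/x^2 − 16 + 2x = 0 gives x = 10 (since 2·10^3 − 16·10^2 = 400).
min ATC = 400/10 + 69 − 16·10 + 10^2 = $49. That is the break-even price.
Between these two prices the firm operates at a loss; above $49 it earns a profit.

Shutdown price = $5; break-even price = $49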